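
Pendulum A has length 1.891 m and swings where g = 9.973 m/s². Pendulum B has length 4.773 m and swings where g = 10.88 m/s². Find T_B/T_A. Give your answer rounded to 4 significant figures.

1.521

T = 2π√(L/g), so T_B/T_A = √((L_B/g_B)/(L_A/g_A)) = √((4.773/10.88)/(1.891/9.973)) = 1.521.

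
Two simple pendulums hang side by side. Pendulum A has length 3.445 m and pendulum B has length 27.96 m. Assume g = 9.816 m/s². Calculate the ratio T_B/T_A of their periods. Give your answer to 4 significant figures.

T ∝ √L, so T_B/T_A = √(L_B/L_A) = √(27.96/3.445) = 2.849.

2.849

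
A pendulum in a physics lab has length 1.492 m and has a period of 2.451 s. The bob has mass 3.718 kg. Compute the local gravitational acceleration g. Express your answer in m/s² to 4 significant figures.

9.805 m/s²

From T = 2π√(L/g), g = 4π²L/T² = 4π² × 1.492/2.4510² = 9.805 m/s².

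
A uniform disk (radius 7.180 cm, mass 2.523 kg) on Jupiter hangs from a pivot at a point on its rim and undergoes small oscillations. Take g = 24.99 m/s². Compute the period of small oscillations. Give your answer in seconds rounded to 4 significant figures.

I_cm = ½mr² = 0.0065033 kg·m². The pivot is at distance d = 0.07180 m from the centre of mass.
By the parallel-axis theorem, I = I_cm + md² = 0.0065033 + 0.013007 = 0.019510 kg·m².
T = 2π√(I/(mgd)) = 2π√(0.019510/(2.523 × 24.99 × 0.07180)) = 0.4125 s.

0.4125 s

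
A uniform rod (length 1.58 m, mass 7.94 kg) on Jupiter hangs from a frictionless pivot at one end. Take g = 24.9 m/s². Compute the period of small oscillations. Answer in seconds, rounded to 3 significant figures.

For a physical pendulum T = 2π√(I/(mgd)), with d = 0.7900 m from pivot to centre of mass.
I_cm = mL²/12 = 7.94 × 1.58²/12 = 1.652 kg·m²; I = I_cm + md² = 1.652 + 7.94 × 0.7900² = 6.607 kg·m².
T = 2π√(6.607/(7.94 × 24.9 × 0.7900)) = 1.29 s.

1.29 s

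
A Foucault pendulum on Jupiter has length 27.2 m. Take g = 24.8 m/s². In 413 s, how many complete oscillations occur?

62

T = 2π√(L/g) = 2π√(27.2/24.8) = 6.580 s.
Number of complete oscillations = ⌊413/6.580⌋ = ⌊62.76⌋ = 62.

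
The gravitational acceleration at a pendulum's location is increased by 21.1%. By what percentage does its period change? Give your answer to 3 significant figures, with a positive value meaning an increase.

-9.13%

T ∝ 1/√g, so T'/T = 1/√(1.211) = 0.9087.
Percentage change in T = (0.9087 − 1) × 100% = -9.13%.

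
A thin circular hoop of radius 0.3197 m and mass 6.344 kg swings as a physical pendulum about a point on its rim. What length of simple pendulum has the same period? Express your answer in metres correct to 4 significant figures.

0.6394 m

The equivalent simple-pendulum length is L_eq = I/(md), where I is about the pivot and d = 0.31970 m.
I_cm = mR² = 0.64841 kg·m², so I = I_cm + md² = 0.64841 + 0.64841 = 1.2968 kg·m².
L_eq = 1.2968/(6.344 × 0.31970) = 0.6394 m.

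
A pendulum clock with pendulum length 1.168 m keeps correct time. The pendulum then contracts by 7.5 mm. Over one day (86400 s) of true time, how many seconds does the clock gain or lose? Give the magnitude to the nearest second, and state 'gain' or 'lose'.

gain 279 s

T ∝ √L, so T'/T = √(1.16050/1.168) = 0.996784.
In 86400 s of true time the clock registers 86400/0.996784 = 86678.7 s, so it gains 279 s.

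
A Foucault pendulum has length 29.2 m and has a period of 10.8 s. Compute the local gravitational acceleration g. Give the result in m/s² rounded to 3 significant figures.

9.88 m/s²

From T = 2π√(L/g), g = 4π²L/T² = 4π² × 29.2/10.80² = 9.88 m/s².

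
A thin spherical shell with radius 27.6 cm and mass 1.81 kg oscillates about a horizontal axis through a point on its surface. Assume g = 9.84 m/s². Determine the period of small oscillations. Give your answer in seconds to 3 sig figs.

1.36 s

I_cm = (2/3)mr² = 0.09192 kg·m². The pivot is at distance d = 0.276 m from the centre of mass.
By the parallel-axis theorem, I = I_cm + md² = 0.09192 + 0.1379 = 0.2298 kg·m².
T = 2π√(I/(mgd)) = 2π√(0.2298/(1.81 × 9.84 × 0.276)) = 1.36 s.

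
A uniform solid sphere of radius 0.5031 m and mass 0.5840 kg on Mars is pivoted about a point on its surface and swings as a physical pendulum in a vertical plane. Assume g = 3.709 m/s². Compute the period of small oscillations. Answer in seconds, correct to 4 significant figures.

2.738 s

I_cm = (2/5)mr² = 0.059126 kg·m². The pivot is at distance d = 0.5031 m from the centre of mass.
By the parallel-axis theorem, I = I_cm + md² = 0.059126 + 0.14782 = 0.20694 kg·m².
T = 2π√(I/(mgd)) = 2π√(0.20694/(0.5840 × 3.709 × 0.5031)) = 2.738 s.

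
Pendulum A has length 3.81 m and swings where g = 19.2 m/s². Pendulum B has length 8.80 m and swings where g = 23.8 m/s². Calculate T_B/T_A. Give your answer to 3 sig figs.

T = 2π√(L/g), so T_B/T_A = √((L_B/g_B)/(L_A/g_A)) = √((8.80/23.8)/(3.81/19.2)) = 1.37.

1.37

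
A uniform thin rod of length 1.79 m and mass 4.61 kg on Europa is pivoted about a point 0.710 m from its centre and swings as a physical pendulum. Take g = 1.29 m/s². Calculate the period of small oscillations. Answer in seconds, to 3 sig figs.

For a physical pendulum T = 2π√(I/(mgd)), with d = 0.7100 m from pivot to centre of mass.
I_cm = mL²/12 = 4.61 × 1.79²/12 = 1.231 kg·m²; I = I_cm + md² = 1.231 + 4.61 × 0.7100² = 3.555 kg·m².
T = 2π√(3.555/(4.61 × 1.29 × 0.7100)) = 5.77 s.

5.77 s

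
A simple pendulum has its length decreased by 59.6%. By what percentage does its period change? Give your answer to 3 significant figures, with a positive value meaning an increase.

T ∝ √L, so T'/T = √(0.4040) = 0.6356.
Percentage change in T = (0.6356 − 1) × 100% = -36.4%.

-36.4%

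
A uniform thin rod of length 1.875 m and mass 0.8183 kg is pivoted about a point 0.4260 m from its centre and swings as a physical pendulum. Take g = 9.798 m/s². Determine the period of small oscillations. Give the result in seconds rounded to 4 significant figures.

2.118 s

For a physical pendulum T = 2π√(I/(mgd)), with d = 0.42600 m from pivot to centre of mass.
I_cm = mL²/12 = 0.8183 × 1.875²/12 = 0.23974 kg·m²; I = I_cm + md² = 0.23974 + 0.8183 × 0.42600² = 0.38824 kg·m².
T = 2π√(0.38824/(0.8183 × 9.798 × 0.42600)) = 2.118 s.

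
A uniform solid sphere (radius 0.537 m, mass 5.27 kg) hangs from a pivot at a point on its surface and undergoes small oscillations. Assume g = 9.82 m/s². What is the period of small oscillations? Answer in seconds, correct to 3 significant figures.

1.74 s

I_cm = (2/5)mr² = 0.6079 kg·m². The pivot is at distance d = 0.537 m from the centre of mass.
By the parallel-axis theorem, I = I_cm + md² = 0.6079 + 1.520 = 2.128 kg·m².
T = 2π√(I/(mgd)) = 2π√(2.128/(5.27 × 9.82 × 0.537)) = 1.74 s.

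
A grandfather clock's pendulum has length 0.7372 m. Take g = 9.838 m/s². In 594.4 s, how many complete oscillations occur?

T = 2π√(L/g) = 2π√(0.7372/9.838) = 1.7200 s.
Number of complete oscillations = ⌊594.4/1.7200⌋ = ⌊345.59⌋ = 345.

345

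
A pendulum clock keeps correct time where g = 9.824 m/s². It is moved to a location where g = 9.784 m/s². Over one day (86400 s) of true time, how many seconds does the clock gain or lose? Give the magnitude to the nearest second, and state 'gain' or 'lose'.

The clock's period scales as T ∝ 1/√g, so T'/T = √(9.824/9.784) = 1.00204.
In 86400 s of true time the clock registers 86400/1.00204 = 86223.9 s, so it loses 176 s.

lose 176 s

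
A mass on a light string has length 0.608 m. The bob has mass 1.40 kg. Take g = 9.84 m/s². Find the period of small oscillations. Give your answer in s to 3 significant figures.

1.56 s

T = 2π√(L/g) = 2π√(0.608/9.84) = 2π × 0.2486 = 1.56 s.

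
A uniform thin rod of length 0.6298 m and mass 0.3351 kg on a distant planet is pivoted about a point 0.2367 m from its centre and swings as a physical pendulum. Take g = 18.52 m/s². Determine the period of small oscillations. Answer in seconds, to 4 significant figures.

For a physical pendulum T = 2π√(I/(mgd)), with d = 0.23670 m from pivot to centre of mass.
I_cm = mL²/12 = 0.3351 × 0.6298²/12 = 0.011076 kg·m²; I = I_cm + md² = 0.011076 + 0.3351 × 0.23670² = 0.029851 kg·m².
T = 2π√(0.029851/(0.3351 × 18.52 × 0.23670)) = 0.8957 s.

0.8957 s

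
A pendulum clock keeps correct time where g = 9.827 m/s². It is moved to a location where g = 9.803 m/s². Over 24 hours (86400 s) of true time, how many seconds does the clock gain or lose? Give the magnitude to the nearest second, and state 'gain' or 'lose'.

The clock's period scales as T ∝ 1/√g, so T'/T = √(9.827/9.803) = 1.00122.
In 86400 s of true time the clock registers 86400/1.00122 = 86294.4 s, so it loses 106 s.

lose 106 s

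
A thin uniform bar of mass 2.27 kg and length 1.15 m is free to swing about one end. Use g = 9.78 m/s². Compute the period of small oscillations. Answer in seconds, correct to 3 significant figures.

1.76 s

For a physical pendulum T = 2π√(I/(mgd)), with d = 0.5750 m from pivot to centre of mass.
I_cm = mL²/12 = 2.27 × 1.15²/12 = 0.2502 kg·m²; I = I_cm + md² = 0.2502 + 2.27 × 0.5750² = 1.001 kg·m².
T = 2π√(1.001/(2.27 × 9.78 × 0.5750)) = 1.76 s.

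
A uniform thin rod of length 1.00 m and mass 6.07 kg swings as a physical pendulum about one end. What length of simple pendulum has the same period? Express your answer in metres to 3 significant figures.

The equivalent simple-pendulum length is L_eq = I/(md), where I is about the pivot and d = 0.5000 m.
I_cm = (1/12)mL² = 0.5058 kg·m², so I = I_cm + md² = 0.5058 + 1.518 = 2.023 kg·m².
L_eq = 2.023/(6.07 × 0.5000) = 0.667 m.

0.667 m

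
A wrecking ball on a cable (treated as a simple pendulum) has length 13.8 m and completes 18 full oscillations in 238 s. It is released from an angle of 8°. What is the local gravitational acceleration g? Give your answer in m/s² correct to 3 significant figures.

T = 238/18 = 13.22 s.
From T = 2π√(L/g), g = 4π²L/T² = 4π² × 13.8/13.22² = 3.12 m/s².

3.12 m/s²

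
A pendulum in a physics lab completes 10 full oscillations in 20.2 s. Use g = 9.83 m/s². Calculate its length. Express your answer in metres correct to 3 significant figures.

1.02 m

T = 20.2/10 = 2.020 s.
From T = 2π√(L/g), L = gT²/(4π²) = 9.83 × 2.020²/(4π²) = 1.02 m.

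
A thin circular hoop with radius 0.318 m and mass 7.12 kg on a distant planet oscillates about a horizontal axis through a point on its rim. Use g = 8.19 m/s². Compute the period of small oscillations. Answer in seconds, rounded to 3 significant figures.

1.75 s

I_cm = mr² = 0.7200 kg·m². The pivot is at distance d = 0.318 m from the centre of mass.
By the parallel-axis theorem, I = I_cm + md² = 0.7200 + 0.7200 = 1.440 kg·m².
T = 2π√(I/(mgd)) = 2π√(1.440/(7.12 × 8.19 × 0.318)) = 1.75 s.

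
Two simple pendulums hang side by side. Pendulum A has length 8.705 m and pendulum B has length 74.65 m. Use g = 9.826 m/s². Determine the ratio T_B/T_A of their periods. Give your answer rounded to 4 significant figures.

2.928

T ∝ √L, so T_B/T_A = √(L_B/L_A) = √(74.65/8.705) = 2.928.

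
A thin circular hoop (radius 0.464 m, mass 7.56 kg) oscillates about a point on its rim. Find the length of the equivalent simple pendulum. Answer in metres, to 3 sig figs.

0.928 m

The equivalent simple-pendulum length is L_eq = I/(md), where I is about the pivot and d = 0.4640 m.
I_cm = mR² = 1.628 kg·m², so I = I_cm + md² = 1.628 + 1.628 = 3.255 kg·m².
L_eq = 3.255/(7.56 × 0.4640) = 0.928 m.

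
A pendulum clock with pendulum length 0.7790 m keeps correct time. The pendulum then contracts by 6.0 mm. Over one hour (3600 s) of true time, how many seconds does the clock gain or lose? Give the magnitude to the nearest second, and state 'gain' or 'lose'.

T ∝ √L, so T'/T = √(0.77300/0.7790) = 0.996141.
In 3600 s of true time the clock registers 3600/0.996141 = 3613.9 s, so it gains 14 s.

gain 14 s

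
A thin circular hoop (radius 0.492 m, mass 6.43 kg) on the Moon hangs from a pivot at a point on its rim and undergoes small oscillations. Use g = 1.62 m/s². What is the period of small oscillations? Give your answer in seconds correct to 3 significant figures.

4.90 s

I_cm = mr² = 1.556 kg·m². The pivot is at distance d = 0.492 m from the centre of mass.
By the parallel-axis theorem, I = I_cm + md² = 1.556 + 1.556 = 3.113 kg·m².
T = 2π√(I/(mgd)) = 2π√(3.113/(6.43 × 1.62 × 0.492)) = 4.90 s.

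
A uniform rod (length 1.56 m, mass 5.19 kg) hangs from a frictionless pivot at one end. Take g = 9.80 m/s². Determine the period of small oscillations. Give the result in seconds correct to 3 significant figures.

2.05 s

For a physical pendulum T = 2π√(I/(mgd)), with d = 0.7800 m from pivot to centre of mass.
I_cm = mL²/12 = 5.19 × 1.56²/12 = 1.053 kg·m²; I = I_cm + md² = 1.053 + 5.19 × 0.7800² = 4.210 kg·m².
T = 2π√(4.210/(5.19 × 9.80 × 0.7800)) = 2.05 s.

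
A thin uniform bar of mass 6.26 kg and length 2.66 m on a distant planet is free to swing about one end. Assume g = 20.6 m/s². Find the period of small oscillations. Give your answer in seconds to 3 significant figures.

For a physical pendulum T = 2π√(I/(mgd)), with d = 1.330 m from pivot to centre of mass.
I_cm = mL²/12 = 6.26 × 2.66²/12 = 3.691 kg·m²; I = I_cm + md² = 3.691 + 6.26 × 1.330² = 14.76 kg·m².
T = 2π√(14.76/(6.26 × 20.6 × 1.330)) = 1.84 s.

1.84 s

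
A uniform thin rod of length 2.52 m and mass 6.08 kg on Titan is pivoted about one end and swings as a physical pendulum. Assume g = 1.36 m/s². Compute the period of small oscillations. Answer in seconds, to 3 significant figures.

For a physical pendulum T = 2π√(I/(mgd)), with d = 1.260 m from pivot to centre of mass.
I_cm = mL²/12 = 6.08 × 2.52²/12 = 3.218 kg·m²; I = I_cm + md² = 3.218 + 6.08 × 1.260² = 12.87 kg·m².
T = 2π√(12.87/(6.08 × 1.36 × 1.260)) = 6.98 s.

6.98 s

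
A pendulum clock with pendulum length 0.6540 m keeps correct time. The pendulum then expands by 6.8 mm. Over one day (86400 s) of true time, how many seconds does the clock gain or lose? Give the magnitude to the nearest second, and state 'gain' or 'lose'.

lose 446 s

T ∝ √L, so T'/T = √(0.66080/0.6540) = 1.00519.
In 86400 s of true time the clock registers 86400/1.00519 = 85954.3 s, so it loses 446 s.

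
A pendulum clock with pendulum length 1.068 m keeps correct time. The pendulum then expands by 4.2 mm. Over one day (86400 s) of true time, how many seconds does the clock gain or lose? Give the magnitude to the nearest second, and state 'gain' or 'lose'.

T ∝ √L, so T'/T = √(1.07220/1.068) = 1.00196.
In 86400 s of true time the clock registers 86400/1.00196 = 86230.6 s, so it loses 169 s.

lose 169 s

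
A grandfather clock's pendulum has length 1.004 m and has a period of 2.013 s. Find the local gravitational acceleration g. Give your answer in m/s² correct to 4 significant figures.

From T = 2π√(L/g), g = 4π²L/T² = 4π² × 1.004/2.0130² = 9.782 m/s².

9.782 m/s²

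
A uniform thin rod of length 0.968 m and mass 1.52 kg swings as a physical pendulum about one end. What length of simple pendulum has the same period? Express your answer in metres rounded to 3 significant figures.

The equivalent simple-pendulum length is L_eq = I/(md), where I is about the pivot and d = 0.4840 m.
I_cm = (1/12)mL² = 0.1187 kg·m², so I = I_cm + md² = 0.1187 + 0.3561 = 0.4748 kg·m².
L_eq = 0.4748/(1.52 × 0.4840) = 0.645 m.

0.645 m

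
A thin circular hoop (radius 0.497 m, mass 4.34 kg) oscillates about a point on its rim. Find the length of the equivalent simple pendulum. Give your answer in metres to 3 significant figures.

0.994 m

The equivalent simple-pendulum length is L_eq = I/(md), where I is about the pivot and d = 0.4970 m.
I_cm = mR² = 1.072 kg·m², so I = I_cm + md² = 1.072 + 1.072 = 2.144 kg·m².
L_eq = 2.144/(4.34 × 0.4970) = 0.994 m.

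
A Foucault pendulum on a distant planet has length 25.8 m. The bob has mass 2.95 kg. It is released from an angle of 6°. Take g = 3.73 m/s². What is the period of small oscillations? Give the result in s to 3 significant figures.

T = 2π√(L/g) = 2π√(25.8/3.73) = 2π × 2.630 = 16.5 s.

16.5 s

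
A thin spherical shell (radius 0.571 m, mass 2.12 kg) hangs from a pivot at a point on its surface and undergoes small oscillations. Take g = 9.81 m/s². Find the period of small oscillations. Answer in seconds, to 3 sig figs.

1.96 s

I_cm = (2/3)mr² = 0.4608 kg·m². The pivot is at distance d = 0.571 m from the centre of mass.
By the parallel-axis theorem, I = I_cm + md² = 0.4608 + 0.6912 = 1.152 kg·m².
T = 2π√(I/(mgd)) = 2π√(1.152/(2.12 × 9.81 × 0.571)) = 1.96 s.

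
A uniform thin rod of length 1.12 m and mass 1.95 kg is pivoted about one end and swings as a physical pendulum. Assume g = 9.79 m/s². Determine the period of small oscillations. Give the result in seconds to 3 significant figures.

1.74 s

For a physical pendulum T = 2π√(I/(mgd)), with d = 0.5600 m from pivot to centre of mass.
I_cm = mL²/12 = 1.95 × 1.12²/12 = 0.2038 kg·m²; I = I_cm + md² = 0.2038 + 1.95 × 0.5600² = 0.8154 kg·m².
T = 2π√(0.8154/(1.95 × 9.79 × 0.5600)) = 1.74 s.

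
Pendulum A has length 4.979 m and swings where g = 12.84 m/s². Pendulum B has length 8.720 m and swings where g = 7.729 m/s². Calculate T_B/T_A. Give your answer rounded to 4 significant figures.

T = 2π√(L/g), so T_B/T_A = √((L_B/g_B)/(L_A/g_A)) = √((8.720/7.729)/(4.979/12.84)) = 1.706.

1.706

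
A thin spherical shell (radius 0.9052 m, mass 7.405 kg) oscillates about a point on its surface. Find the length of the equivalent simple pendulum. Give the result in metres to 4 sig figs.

1.509 m

The equivalent simple-pendulum length is L_eq = I/(md), where I is about the pivot and d = 0.90520 m.
I_cm = (2/3)mR² = 4.0450 kg·m², so I = I_cm + md² = 4.0450 + 6.0676 = 10.113 kg·m².
L_eq = 10.113/(7.405 × 0.90520) = 1.509 m.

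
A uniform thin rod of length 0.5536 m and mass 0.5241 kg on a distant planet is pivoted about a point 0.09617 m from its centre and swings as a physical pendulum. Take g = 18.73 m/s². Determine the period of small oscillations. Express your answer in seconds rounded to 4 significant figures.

0.8732 s

For a physical pendulum T = 2π√(I/(mgd)), with d = 0.096170 m from pivot to centre of mass.
I_cm = mL²/12 = 0.5241 × 0.5536²/12 = 0.013385 kg·m²; I = I_cm + md² = 0.013385 + 0.5241 × 0.096170² = 0.018232 kg·m².
T = 2π√(0.018232/(0.5241 × 18.73 × 0.096170)) = 0.8732 s.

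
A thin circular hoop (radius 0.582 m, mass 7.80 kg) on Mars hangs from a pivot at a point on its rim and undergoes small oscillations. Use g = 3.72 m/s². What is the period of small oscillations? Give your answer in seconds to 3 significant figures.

3.51 s

I_cm = mr² = 2.642 kg·m². The pivot is at distance d = 0.582 m from the centre of mass.
By the parallel-axis theorem, I = I_cm + md² = 2.642 + 2.642 = 5.284 kg·m².
T = 2π√(I/(mgd)) = 2π√(5.284/(7.80 × 3.72 × 0.582)) = 3.51 s.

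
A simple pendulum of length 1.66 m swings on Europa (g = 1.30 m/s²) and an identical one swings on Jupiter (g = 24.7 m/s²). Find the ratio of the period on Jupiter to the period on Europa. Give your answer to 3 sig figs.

0.229

T ∝ 1/√g, so T₂/T₁ = √(g₁/g₂) = √(1.30/24.7) = 0.229.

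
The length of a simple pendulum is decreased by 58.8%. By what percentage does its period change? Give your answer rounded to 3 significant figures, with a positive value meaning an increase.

-35.8%

T ∝ √L, so T'/T = √(0.4120) = 0.6419.
Percentage change in T = (0.6419 − 1) × 100% = -35.8%.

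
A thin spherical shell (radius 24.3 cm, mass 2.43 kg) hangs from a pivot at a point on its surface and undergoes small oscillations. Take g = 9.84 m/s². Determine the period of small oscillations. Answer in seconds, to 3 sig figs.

I_cm = (2/3)mr² = 0.09566 kg·m². The pivot is at distance d = 0.243 m from the centre of mass.
By the parallel-axis theorem, I = I_cm + md² = 0.09566 + 0.1435 = 0.2391 kg·m².
T = 2π√(I/(mgd)) = 2π√(0.2391/(2.43 × 9.84 × 0.243)) = 1.27 s.

1.27 s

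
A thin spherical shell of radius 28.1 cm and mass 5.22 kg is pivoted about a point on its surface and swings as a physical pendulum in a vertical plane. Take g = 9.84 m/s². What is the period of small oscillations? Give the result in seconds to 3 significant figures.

I_cm = (2/3)mr² = 0.2748 kg·m². The pivot is at distance d = 0.281 m from the centre of mass.
By the parallel-axis theorem, I = I_cm + md² = 0.2748 + 0.4122 = 0.6870 kg·m².
T = 2π√(I/(mgd)) = 2π√(0.6870/(5.22 × 9.84 × 0.281)) = 1.37 s.

1.37 s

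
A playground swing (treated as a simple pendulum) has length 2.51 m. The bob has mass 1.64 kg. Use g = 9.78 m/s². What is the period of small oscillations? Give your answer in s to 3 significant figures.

T = 2π√(L/g) = 2π√(2.51/9.78) = 2π × 0.5066 = 3.18 s.

3.18 s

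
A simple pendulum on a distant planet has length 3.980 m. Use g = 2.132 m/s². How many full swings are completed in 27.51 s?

T = 2π√(L/g) = 2π√(3.980/2.132) = 8.5848 s.
Number of complete oscillations = ⌊27.51/8.5848⌋ = ⌊3.2045⌋ = 3.

3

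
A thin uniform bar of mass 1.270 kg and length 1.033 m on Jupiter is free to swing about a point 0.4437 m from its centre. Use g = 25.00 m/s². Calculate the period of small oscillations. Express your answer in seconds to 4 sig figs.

For a physical pendulum T = 2π√(I/(mgd)), with d = 0.44370 m from pivot to centre of mass.
I_cm = mL²/12 = 1.270 × 1.033²/12 = 0.11293 kg·m²; I = I_cm + md² = 0.11293 + 1.270 × 0.44370² = 0.36296 kg·m².
T = 2π√(0.36296/(1.270 × 25.00 × 0.44370)) = 1.009 s.

1.009 s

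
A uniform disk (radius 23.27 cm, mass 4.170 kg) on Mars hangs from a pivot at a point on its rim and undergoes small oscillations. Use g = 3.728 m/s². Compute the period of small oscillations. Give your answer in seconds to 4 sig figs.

1.923 s

I_cm = ½mr² = 0.11290 kg·m². The pivot is at distance d = 0.2327 m from the centre of mass.
By the parallel-axis theorem, I = I_cm + md² = 0.11290 + 0.22580 = 0.33870 kg·m².
T = 2π√(I/(mgd)) = 2π√(0.33870/(4.170 × 3.728 × 0.2327)) = 1.923 s.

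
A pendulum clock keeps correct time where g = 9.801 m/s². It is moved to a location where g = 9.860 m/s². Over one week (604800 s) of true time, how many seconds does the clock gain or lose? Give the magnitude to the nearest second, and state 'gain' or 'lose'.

gain 1818 s

The clock's period scales as T ∝ 1/√g, so T'/T = √(9.801/9.860) = 0.997004.
In 604800 s of true time the clock registers 604800/0.997004 = 606617.7 s, so it gains 1818 s.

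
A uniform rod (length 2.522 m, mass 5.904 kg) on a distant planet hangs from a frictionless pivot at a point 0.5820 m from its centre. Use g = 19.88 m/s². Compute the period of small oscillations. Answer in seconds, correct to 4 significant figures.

1.722 s

For a physical pendulum T = 2π√(I/(mgd)), with d = 0.58200 m from pivot to centre of mass.
I_cm = mL²/12 = 5.904 × 2.522²/12 = 3.1294 kg·m²; I = I_cm + md² = 3.1294 + 5.904 × 0.58200² = 5.1292 kg·m².
T = 2π√(5.1292/(5.904 × 19.88 × 0.58200)) = 1.722 s.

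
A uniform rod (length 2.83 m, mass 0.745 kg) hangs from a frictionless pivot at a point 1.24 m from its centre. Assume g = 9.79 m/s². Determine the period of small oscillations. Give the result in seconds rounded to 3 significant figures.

For a physical pendulum T = 2π√(I/(mgd)), with d = 1.240 m from pivot to centre of mass.
I_cm = mL²/12 = 0.745 × 2.83²/12 = 0.4972 kg·m²; I = I_cm + md² = 0.4972 + 0.745 × 1.240² = 1.643 kg·m².
T = 2π√(1.643/(0.745 × 9.79 × 1.240)) = 2.68 s.

2.68 s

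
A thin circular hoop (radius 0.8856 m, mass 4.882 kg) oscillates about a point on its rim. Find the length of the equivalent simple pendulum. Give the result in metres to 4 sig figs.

The equivalent simple-pendulum length is L_eq = I/(md), where I is about the pivot and d = 0.88560 m.
I_cm = mR² = 3.8289 kg·m², so I = I_cm + md² = 3.8289 + 3.8289 = 7.6578 kg·m².
L_eq = 7.6578/(4.882 × 0.88560) = 1.771 m.

1.771 m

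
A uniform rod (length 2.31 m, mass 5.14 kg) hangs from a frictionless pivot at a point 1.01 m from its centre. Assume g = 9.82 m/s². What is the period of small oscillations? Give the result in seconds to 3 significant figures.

For a physical pendulum T = 2π√(I/(mgd)), with d = 1.010 m from pivot to centre of mass.
I_cm = mL²/12 = 5.14 × 2.31²/12 = 2.286 kg·m²; I = I_cm + md² = 2.286 + 5.14 × 1.010² = 7.529 kg·m².
T = 2π√(7.529/(5.14 × 9.82 × 1.010)) = 2.41 s.

2.41 s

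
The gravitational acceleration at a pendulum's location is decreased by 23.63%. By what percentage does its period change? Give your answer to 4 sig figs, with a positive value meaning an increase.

T ∝ 1/√g, so T'/T = 1/√(0.76370) = 1.1443.
Percentage change in T = (1.1443 − 1) × 100% = 14.43%.

14.43%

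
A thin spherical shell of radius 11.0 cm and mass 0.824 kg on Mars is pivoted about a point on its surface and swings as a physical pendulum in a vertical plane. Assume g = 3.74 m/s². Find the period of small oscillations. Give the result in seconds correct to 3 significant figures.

1.39 s

I_cm = (2/3)mr² = 0.006647 kg·m². The pivot is at distance d = 0.110 m from the centre of mass.
By the parallel-axis theorem, I = I_cm + md² = 0.006647 + 0.009970 = 0.01662 kg·m².
T = 2π√(I/(mgd)) = 2π√(0.01662/(0.824 × 3.74 × 0.110)) = 1.39 s.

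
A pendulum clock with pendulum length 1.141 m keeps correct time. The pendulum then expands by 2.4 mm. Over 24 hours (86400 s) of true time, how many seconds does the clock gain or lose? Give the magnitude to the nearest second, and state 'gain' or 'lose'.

lose 91 s

T ∝ √L, so T'/T = √(1.14340/1.141) = 1.00105.
In 86400 s of true time the clock registers 86400/1.00105 = 86309.3 s, so it loses 91 s.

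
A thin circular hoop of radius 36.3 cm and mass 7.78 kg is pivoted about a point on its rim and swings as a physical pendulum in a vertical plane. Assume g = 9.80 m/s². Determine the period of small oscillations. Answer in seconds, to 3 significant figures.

I_cm = mr² = 1.025 kg·m². The pivot is at distance d = 0.363 m from the centre of mass.
By the parallel-axis theorem, I = I_cm + md² = 1.025 + 1.025 = 2.050 kg·m².
T = 2π√(I/(mgd)) = 2π√(2.050/(7.78 × 9.80 × 0.363)) = 1.71 s.

1.71 s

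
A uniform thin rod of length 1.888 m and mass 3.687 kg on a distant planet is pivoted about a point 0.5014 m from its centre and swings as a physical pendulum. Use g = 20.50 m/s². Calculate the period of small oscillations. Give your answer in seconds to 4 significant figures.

1.451 s

For a physical pendulum T = 2π√(I/(mgd)), with d = 0.50140 m from pivot to centre of mass.
I_cm = mL²/12 = 3.687 × 1.888²/12 = 1.0952 kg·m²; I = I_cm + md² = 1.0952 + 3.687 × 0.50140² = 2.0221 kg·m².
T = 2π√(2.0221/(3.687 × 20.50 × 0.50140)) = 1.451 s.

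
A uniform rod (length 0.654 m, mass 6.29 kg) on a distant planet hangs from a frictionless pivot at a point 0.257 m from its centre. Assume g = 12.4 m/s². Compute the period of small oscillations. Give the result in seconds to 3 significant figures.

For a physical pendulum T = 2π√(I/(mgd)), with d = 0.2570 m from pivot to centre of mass.
I_cm = mL²/12 = 6.29 × 0.654²/12 = 0.2242 kg·m²; I = I_cm + md² = 0.2242 + 6.29 × 0.2570² = 0.6396 kg·m².
T = 2π√(0.6396/(6.29 × 12.4 × 0.2570)) = 1.12 s.

1.12 s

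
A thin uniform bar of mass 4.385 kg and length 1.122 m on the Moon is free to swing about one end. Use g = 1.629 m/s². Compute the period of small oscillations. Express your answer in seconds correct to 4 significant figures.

For a physical pendulum T = 2π√(I/(mgd)), with d = 0.56100 m from pivot to centre of mass.
I_cm = mL²/12 = 4.385 × 1.122²/12 = 0.46002 kg·m²; I = I_cm + md² = 0.46002 + 4.385 × 0.56100² = 1.8401 kg·m².
T = 2π√(1.8401/(4.385 × 1.629 × 0.56100)) = 4.258 s.

4.258 s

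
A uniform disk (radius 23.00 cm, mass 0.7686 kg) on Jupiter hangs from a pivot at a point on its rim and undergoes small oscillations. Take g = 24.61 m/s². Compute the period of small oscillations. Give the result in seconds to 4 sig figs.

0.7439 s

I_cm = ½mr² = 0.020329 kg·m². The pivot is at distance d = 0.2300 m from the centre of mass.
By the parallel-axis theorem, I = I_cm + md² = 0.020329 + 0.040659 = 0.060988 kg·m².
T = 2π√(I/(mgd)) = 2π√(0.060988/(0.7686 × 24.61 × 0.2300)) = 0.7439 s.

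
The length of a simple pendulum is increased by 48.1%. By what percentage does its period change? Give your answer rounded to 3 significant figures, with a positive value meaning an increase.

21.7%

T ∝ √L, so T'/T = √(1.481) = 1.217.
Percentage change in T = (1.217 − 1) × 100% = 21.7%.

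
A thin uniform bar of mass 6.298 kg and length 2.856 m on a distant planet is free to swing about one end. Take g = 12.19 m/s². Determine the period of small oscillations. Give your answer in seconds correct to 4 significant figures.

2.483 s

For a physical pendulum T = 2π√(I/(mgd)), with d = 1.4280 m from pivot to centre of mass.
I_cm = mL²/12 = 6.298 × 2.856²/12 = 4.2809 kg·m²; I = I_cm + md² = 4.2809 + 6.298 × 1.4280² = 17.124 kg·m².
T = 2π√(17.124/(6.298 × 12.19 × 1.4280)) = 2.483 s.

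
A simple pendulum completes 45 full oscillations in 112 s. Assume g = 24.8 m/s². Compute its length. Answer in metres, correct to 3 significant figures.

3.89 m

T = 112/45 = 2.489 s.
From T = 2π√(L/g), L = gT²/(4π²) = 24.8 × 2.489²/(4π²) = 3.89 m.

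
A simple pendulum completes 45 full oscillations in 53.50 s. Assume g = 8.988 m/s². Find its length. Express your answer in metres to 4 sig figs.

0.3218 m

T = 53.50/45 = 1.1889 s.
From T = 2π√(L/g), L = gT²/(4π²) = 8.988 × 1.1889²/(4π²) = 0.3218 m.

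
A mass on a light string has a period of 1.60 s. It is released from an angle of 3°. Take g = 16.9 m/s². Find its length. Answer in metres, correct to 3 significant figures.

From T = 2π√(L/g), L = gT²/(4π²) = 16.9 × 1.600²/(4π²) = 1.10 m.

1.10 m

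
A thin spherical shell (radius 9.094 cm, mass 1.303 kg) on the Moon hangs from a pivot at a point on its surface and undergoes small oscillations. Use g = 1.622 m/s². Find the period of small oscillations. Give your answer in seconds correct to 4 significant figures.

1.921 s

I_cm = (2/3)mr² = 0.0071839 kg·m². The pivot is at distance d = 0.09094 m from the centre of mass.
By the parallel-axis theorem, I = I_cm + md² = 0.0071839 + 0.010776 = 0.017960 kg·m².
T = 2π√(I/(mgd)) = 2π√(0.017960/(1.303 × 1.622 × 0.09094)) = 1.921 s.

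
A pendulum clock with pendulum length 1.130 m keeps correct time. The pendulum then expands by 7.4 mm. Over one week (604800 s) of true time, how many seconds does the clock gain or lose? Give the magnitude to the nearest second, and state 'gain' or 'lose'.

T ∝ √L, so T'/T = √(1.13740/1.130) = 1.00327.
In 604800 s of true time the clock registers 604800/1.00327 = 602829.4 s, so it loses 1971 s.

lose 1971 s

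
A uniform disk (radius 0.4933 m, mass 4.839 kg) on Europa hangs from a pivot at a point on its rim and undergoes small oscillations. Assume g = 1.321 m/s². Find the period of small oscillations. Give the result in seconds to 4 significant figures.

4.703 s

I_cm = ½mr² = 0.58877 kg·m². The pivot is at distance d = 0.4933 m from the centre of mass.
By the parallel-axis theorem, I = I_cm + md² = 0.58877 + 1.1775 = 1.7663 kg·m².
T = 2π√(I/(mgd)) = 2π√(1.7663/(4.839 × 1.321 × 0.4933)) = 4.703 s.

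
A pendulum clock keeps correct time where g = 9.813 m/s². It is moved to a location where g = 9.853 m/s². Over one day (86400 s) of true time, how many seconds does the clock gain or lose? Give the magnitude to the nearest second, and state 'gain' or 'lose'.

gain 176 s

The clock's period scales as T ∝ 1/√g, so T'/T = √(9.813/9.853) = 0.997968.
In 86400 s of true time the clock registers 86400/0.997968 = 86575.9 s, so it gains 176 s.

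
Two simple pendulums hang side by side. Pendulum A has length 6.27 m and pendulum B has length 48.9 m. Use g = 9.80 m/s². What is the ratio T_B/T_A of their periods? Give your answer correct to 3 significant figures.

2.79

T ∝ √L, so T_B/T_A = √(L_B/L_A) = √(48.9/6.27) = 2.79.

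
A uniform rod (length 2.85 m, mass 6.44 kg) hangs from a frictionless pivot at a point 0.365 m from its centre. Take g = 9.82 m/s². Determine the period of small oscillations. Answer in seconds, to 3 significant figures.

For a physical pendulum T = 2π√(I/(mgd)), with d = 0.3650 m from pivot to centre of mass.
I_cm = mL²/12 = 6.44 × 2.85²/12 = 4.359 kg·m²; I = I_cm + md² = 4.359 + 6.44 × 0.3650² = 5.217 kg·m².
T = 2π√(5.217/(6.44 × 9.82 × 0.3650)) = 2.99 s.

2.99 s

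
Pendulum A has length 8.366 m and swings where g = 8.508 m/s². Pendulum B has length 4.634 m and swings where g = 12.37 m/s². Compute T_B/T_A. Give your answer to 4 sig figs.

T = 2π√(L/g), so T_B/T_A = √((L_B/g_B)/(L_A/g_A)) = √((4.634/12.37)/(8.366/8.508)) = 0.6172.

0.6172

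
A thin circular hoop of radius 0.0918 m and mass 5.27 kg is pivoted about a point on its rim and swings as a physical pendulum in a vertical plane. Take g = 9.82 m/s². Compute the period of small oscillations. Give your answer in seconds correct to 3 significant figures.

I_cm = mr² = 0.04441 kg·m². The pivot is at distance d = 0.0918 m from the centre of mass.
By the parallel-axis theorem, I = I_cm + md² = 0.04441 + 0.04441 = 0.08882 kg·m².
T = 2π√(I/(mgd)) = 2π√(0.08882/(5.27 × 9.82 × 0.0918)) = 0.859 s.

0.859 s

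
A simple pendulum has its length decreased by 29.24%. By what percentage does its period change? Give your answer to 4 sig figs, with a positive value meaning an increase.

-15.88%

T ∝ √L, so T'/T = √(0.70760) = 0.84119.
Percentage change in T = (0.84119 − 1) × 100% = -15.88%.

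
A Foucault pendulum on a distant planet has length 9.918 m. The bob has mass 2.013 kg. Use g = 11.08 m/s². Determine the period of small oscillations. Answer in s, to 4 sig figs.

5.945 s

T = 2π√(L/g) = 2π√(9.918/11.08) = 2π × 0.94611 = 5.945 s.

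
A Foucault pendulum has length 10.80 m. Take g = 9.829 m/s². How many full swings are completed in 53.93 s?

T = 2π√(L/g) = 2π√(10.80/9.829) = 6.5862 s.
Number of complete oscillations = ⌊53.93/6.5862⌋ = ⌊8.1883⌋ = 8.

8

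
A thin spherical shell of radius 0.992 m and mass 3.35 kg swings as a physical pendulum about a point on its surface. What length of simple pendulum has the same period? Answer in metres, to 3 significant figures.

The equivalent simple-pendulum length is L_eq = I/(md), where I is about the pivot and d = 0.9920 m.
I_cm = (2/3)mR² = 2.198 kg·m², so I = I_cm + md² = 2.198 + 3.297 = 5.494 kg·m².
L_eq = 5.494/(3.35 × 0.9920) = 1.65 m.

1.65 m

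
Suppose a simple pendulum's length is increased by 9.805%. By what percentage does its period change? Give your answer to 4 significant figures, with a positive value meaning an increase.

4.788%

T ∝ √L, so T'/T = √(1.0980) = 1.0479.
Percentage change in T = (1.0479 − 1) × 100% = 4.788%.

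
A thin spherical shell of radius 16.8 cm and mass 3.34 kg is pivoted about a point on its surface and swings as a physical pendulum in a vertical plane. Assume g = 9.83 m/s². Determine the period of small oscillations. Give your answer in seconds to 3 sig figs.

1.06 s

I_cm = (2/3)mr² = 0.06285 kg·m². The pivot is at distance d = 0.168 m from the centre of mass.
By the parallel-axis theorem, I = I_cm + md² = 0.06285 + 0.09427 = 0.1571 kg·m².
T = 2π√(I/(mgd)) = 2π√(0.1571/(3.34 × 9.83 × 0.168)) = 1.06 s.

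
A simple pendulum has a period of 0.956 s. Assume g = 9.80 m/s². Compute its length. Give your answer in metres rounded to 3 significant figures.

0.227 m

From T = 2π√(L/g), L = gT²/(4π²) = 9.80 × 0.9560²/(4π²) = 0.227 m.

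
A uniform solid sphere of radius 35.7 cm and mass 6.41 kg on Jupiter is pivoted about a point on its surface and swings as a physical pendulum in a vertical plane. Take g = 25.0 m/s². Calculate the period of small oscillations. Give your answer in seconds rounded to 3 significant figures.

I_cm = (2/5)mr² = 0.3268 kg·m². The pivot is at distance d = 0.357 m from the centre of mass.
By the parallel-axis theorem, I = I_cm + md² = 0.3268 + 0.8169 = 1.144 kg·m².
T = 2π√(I/(mgd)) = 2π√(1.144/(6.41 × 25.0 × 0.357)) = 0.888 s.

0.888 s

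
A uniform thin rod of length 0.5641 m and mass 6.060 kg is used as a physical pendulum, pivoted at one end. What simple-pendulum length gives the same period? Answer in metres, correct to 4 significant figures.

The equivalent simple-pendulum length is L_eq = I/(md), where I is about the pivot and d = 0.28205 m.
I_cm = (1/12)mL² = 0.16070 kg·m², so I = I_cm + md² = 0.16070 + 0.48209 = 0.64278 kg·m².
L_eq = 0.64278/(6.060 × 0.28205) = 0.3761 m.

0.3761 m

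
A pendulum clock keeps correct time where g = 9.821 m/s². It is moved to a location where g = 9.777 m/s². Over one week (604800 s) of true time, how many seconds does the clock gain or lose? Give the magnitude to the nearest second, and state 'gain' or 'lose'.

lose 1356 s

The clock's period scales as T ∝ 1/√g, so T'/T = √(9.821/9.777) = 1.00225.
In 604800 s of true time the clock registers 604800/1.00225 = 603443.7 s, so it loses 1356 s.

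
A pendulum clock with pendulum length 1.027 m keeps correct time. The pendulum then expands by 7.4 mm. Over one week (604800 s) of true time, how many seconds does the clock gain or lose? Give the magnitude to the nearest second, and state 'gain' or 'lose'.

lose 2167 s

T ∝ √L, so T'/T = √(1.03440/1.027) = 1.00360.
In 604800 s of true time the clock registers 604800/1.00360 = 602632.8 s, so it loses 2167 s.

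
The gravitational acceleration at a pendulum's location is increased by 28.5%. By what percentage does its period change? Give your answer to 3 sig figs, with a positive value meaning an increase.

-11.8%

T ∝ 1/√g, so T'/T = 1/√(1.285) = 0.8822.
Percentage change in T = (0.8822 − 1) × 100% = -11.8%.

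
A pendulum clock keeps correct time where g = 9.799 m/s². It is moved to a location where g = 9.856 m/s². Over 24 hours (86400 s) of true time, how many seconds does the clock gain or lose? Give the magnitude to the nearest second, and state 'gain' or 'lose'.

The clock's period scales as T ∝ 1/√g, so T'/T = √(9.799/9.856) = 0.997104.
In 86400 s of true time the clock registers 86400/0.997104 = 86650.9 s, so it gains 251 s.

gain 251 s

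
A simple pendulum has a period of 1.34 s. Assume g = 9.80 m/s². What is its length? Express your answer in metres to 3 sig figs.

0.446 m

From T = 2π√(L/g), L = gT²/(4π²) = 9.80 × 1.340²/(4π²) = 0.446 m.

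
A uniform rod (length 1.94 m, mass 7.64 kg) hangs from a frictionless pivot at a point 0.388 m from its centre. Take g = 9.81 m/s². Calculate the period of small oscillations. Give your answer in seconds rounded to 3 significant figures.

2.19 s

For a physical pendulum T = 2π√(I/(mgd)), with d = 0.3880 m from pivot to centre of mass.
I_cm = mL²/12 = 7.64 × 1.94²/12 = 2.396 kg·m²; I = I_cm + md² = 2.396 + 7.64 × 0.3880² = 3.546 kg·m².
T = 2π√(3.546/(7.64 × 9.81 × 0.3880)) = 2.19 s.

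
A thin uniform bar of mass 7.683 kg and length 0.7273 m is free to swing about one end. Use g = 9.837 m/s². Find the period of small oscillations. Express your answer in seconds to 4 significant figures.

1.395 s

For a physical pendulum T = 2π√(I/(mgd)), with d = 0.36365 m from pivot to centre of mass.
I_cm = mL²/12 = 7.683 × 0.7273²/12 = 0.33867 kg·m²; I = I_cm + md² = 0.33867 + 7.683 × 0.36365² = 1.3547 kg·m².
T = 2π√(1.3547/(7.683 × 9.837 × 0.36365)) = 1.395 s.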